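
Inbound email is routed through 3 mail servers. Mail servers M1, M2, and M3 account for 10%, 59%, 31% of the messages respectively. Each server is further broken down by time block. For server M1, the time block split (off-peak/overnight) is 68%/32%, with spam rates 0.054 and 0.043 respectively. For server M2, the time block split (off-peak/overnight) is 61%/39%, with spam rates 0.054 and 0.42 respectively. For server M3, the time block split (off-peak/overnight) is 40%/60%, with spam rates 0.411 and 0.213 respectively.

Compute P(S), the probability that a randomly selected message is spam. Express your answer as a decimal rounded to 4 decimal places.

P(S|M1) = 0.68·0.054 + 0.32·0.043 = 0.03672 + 0.01376 = 0.05048
P(S|M2) = 0.61·0.054 + 0.39·0.42 = 0.03294 + 0.1638 = 0.19674
P(S|M3) = 0.4·0.411 + 0.6·0.213 = 0.1644 + 0.1278 = 0.2922
By total probability over the outer partition,
P(S) = 0.1·0.05048 + 0.59·0.19674 + 0.31·0.2922
      = 0.005048 + 0.1160766 + 0.090582 = 0.2117066

0.2117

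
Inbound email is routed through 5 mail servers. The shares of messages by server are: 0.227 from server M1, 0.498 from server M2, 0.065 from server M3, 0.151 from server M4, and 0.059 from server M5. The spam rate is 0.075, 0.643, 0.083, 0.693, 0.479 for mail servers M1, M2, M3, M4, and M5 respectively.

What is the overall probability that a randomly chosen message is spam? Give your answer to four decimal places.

Summing over the partition,
P(S) = P(S|M1)·P(M1) + P(S|M2)·P(M2) + P(S|M3)·P(M3) + P(S|M4)·P(M4) + P(S|M5)·P(M5)
      = 0.075·0.227 + 0.643·0.498 + 0.083·0.065 + 0.693·0.151 + 0.479·0.059
      = 0.017025 + 0.320214 + 0.005395 + 0.104643 + 0.028261 = 0.475538

0.4755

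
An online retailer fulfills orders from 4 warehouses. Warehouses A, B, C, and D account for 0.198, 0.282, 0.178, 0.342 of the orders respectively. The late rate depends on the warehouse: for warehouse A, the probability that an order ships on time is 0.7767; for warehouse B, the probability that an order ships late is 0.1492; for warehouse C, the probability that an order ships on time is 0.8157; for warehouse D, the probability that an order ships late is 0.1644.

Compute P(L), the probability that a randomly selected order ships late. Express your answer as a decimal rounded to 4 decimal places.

0.1753

P(L|A) = 1 − 0.7767 = 0.2233.
P(L|C) = 1 − 0.8157 = 0.1843.
Summing over the partition,
P(L) = P(L|A)·P(A) + P(L|B)·P(B) + P(L|C)·P(C) + P(L|D)·P(D)
      = 0.2233·0.198 + 0.1492·0.282 + 0.1843·0.178 + 0.1644·0.342
      = 0.0442134 + 0.0420744 + 0.0328054 + 0.0562248 = 0.175318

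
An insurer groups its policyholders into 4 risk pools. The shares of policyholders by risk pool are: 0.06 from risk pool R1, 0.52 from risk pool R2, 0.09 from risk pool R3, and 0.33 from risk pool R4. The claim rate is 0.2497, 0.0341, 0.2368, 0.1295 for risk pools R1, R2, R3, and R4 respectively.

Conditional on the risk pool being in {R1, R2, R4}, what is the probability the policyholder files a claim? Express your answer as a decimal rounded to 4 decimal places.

P(C|S) ≈ 0.0829

Let S = {R1, R2, R4}.
P(S) = 0.06 + 0.52 + 0.33 = 0.91.
P(C ∩ S) = 0.2497·0.06 + 0.0341·0.52 + 0.1295·0.33 = 0.014982 + 0.017732 + 0.042735 = 0.075449.
P(C | S) = 0.075449 / 0.91 = 0.082911…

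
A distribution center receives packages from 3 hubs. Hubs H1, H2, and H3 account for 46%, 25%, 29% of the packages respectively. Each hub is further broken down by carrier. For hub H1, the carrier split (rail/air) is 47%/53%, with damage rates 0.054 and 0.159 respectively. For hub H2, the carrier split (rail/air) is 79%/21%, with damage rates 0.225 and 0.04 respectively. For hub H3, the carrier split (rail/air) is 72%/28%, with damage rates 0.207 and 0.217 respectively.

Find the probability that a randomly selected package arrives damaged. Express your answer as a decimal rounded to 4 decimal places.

P(D) ≈ 0.1578

P(D|H1) = 0.47·0.054 + 0.53·0.159 = 0.02538 + 0.08427 = 0.10965
P(D|H2) = 0.79·0.225 + 0.21·0.04 = 0.17775 + 0.0084 = 0.18615
P(D|H3) = 0.72·0.207 + 0.28·0.217 = 0.14904 + 0.06076 = 0.2098
By total probability over the outer partition,
P(D) = 0.46·0.10965 + 0.25·0.18615 + 0.29·0.2098
      = 0.050439 + 0.0465375 + 0.060842 = 0.1578185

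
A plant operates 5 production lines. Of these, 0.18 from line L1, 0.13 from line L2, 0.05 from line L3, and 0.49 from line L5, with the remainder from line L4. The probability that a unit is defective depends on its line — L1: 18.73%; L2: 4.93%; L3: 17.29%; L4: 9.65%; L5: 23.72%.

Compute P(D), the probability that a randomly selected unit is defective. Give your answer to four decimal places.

P(L4) = 1 − (0.18 + 0.13 + 0.05 + 0.49) = 0.15.
P(D) = P(D|L1)·P(L1) + P(D|L2)·P(L2) + P(D|L3)·P(L3) + P(D|L4)·P(L4) + P(D|L5)·P(L5)
      = 0.1873·0.18 + 0.0493·0.13 + 0.1729·0.05 + 0.0965·0.15 + 0.2372·0.49
      = 0.033714 + 0.006409 + 0.008645 + 0.014475 + 0.116228 = 0.179471

P(D) ≈ 0.1795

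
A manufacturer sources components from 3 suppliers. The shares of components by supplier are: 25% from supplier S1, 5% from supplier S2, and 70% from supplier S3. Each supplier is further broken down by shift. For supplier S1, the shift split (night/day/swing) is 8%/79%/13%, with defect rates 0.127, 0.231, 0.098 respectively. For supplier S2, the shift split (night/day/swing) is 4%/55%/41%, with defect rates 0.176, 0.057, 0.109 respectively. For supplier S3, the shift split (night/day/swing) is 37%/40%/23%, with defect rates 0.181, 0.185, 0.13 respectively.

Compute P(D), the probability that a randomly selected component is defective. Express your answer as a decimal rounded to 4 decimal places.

P(D|S1) = 0.08·0.127 + 0.79·0.231 + 0.13·0.098 = 0.01016 + 0.18249 + 0.01274 = 0.20539
P(D|S2) = 0.04·0.176 + 0.55·0.057 + 0.41·0.109 = 0.00704 + 0.03135 + 0.04469 = 0.08308
P(D|S3) = 0.37·0.181 + 0.4·0.185 + 0.23·0.13 = 0.06697 + 0.074 + 0.0299 = 0.17087
By total probability over the outer partition,
P(D) = 0.25·0.20539 + 0.05·0.08308 + 0.7·0.17087
      = 0.0513475 + 0.004154 + 0.119609 = 0.1751105

0.1751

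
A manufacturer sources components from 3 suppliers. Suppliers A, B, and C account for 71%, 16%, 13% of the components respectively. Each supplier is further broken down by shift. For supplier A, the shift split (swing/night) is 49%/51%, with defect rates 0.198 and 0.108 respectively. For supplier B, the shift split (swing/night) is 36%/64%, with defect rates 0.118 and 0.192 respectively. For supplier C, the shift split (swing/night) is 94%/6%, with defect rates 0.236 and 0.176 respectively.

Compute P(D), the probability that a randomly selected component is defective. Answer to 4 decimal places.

P(D) ≈ 0.1647

P(D|A) = 0.49·0.198 + 0.51·0.108 = 0.09702 + 0.05508 = 0.1521
P(D|B) = 0.36·0.118 + 0.64·0.192 = 0.04248 + 0.12288 = 0.16536
P(D|C) = 0.94·0.236 + 0.06·0.176 = 0.22184 + 0.01056 = 0.2324
By total probability over the outer partition,
P(D) = 0.71·0.1521 + 0.16·0.16536 + 0.13·0.2324
      = 0.107991 + 0.0264576 + 0.030212 = 0.1646606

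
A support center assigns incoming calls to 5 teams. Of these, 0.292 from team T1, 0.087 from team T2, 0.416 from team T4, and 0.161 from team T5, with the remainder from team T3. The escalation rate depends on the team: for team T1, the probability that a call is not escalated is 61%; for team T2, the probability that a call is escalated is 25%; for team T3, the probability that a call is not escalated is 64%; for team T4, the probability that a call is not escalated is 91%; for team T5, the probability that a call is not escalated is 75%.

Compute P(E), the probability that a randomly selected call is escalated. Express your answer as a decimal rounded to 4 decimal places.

P(T3) = 1 − (0.292 + 0.087 + 0.416 + 0.161) = 0.044.
P(E|T1) = 1 − 0.61 = 0.39.
P(E|T3) = 1 − 0.64 = 0.36.
P(E|T4) = 1 − 0.91 = 0.09.
P(E|T5) = 1 − 0.75 = 0.25.
Summing over the partition,
P(E) = P(E|T1)·P(T1) + P(E|T2)·P(T2) + P(E|T3)·P(T3) + P(E|T4)·P(T4) + P(E|T5)·P(T5)
      = 0.39·0.292 + 0.25·0.087 + 0.36·0.044 + 0.09·0.416 + 0.25·0.161
      = 0.11388 + 0.02175 + 0.01584 + 0.03744 + 0.04025 = 0.22916

P(E) ≈ 0.2292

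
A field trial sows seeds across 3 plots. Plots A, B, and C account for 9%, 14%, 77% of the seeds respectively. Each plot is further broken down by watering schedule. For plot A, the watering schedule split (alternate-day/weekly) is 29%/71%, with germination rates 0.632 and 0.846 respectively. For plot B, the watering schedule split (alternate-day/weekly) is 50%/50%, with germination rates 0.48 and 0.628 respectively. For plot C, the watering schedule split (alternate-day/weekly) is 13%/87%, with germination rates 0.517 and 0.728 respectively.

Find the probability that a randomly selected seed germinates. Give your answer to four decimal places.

P(G|A) = 0.29·0.632 + 0.71·0.846 = 0.18328 + 0.60066 = 0.78394
P(G|B) = 0.5·0.48 + 0.5·0.628 = 0.24 + 0.314 = 0.554
P(G|C) = 0.13·0.517 + 0.87·0.728 = 0.06721 + 0.63336 = 0.70057
Then overall,
P(G) = 0.09·0.78394 + 0.14·0.554 + 0.77·0.70057
      = 0.0705546 + 0.07756 + 0.5394389 = 0.6875535

P(G) ≈ 0.6876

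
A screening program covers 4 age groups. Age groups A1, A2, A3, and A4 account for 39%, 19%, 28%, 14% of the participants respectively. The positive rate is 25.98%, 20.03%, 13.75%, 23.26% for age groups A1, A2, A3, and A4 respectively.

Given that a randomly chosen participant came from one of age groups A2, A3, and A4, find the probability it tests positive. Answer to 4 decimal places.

P(T|S) ≈ 0.1789

Let S = {A2, A3, A4}.
P(S) = 0.19 + 0.28 + 0.14 = 0.61.
P(T ∩ S) = 0.2003·0.19 + 0.1375·0.28 + 0.2326·0.14 = 0.038057 + 0.0385 + 0.032564 = 0.109121.
P(T | S) = 0.109121 / 0.61 = 0.178887…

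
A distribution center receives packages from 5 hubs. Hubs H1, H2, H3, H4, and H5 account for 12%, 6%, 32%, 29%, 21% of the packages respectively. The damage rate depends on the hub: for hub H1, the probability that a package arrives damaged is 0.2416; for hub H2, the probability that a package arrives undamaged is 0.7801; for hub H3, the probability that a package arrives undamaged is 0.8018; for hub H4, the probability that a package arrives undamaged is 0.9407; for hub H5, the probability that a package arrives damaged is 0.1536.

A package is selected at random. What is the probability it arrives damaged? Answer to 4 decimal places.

P(D|H2) = 1 − 0.7801 = 0.2199.
P(D|H3) = 1 − 0.8018 = 0.1982.
P(D|H4) = 1 − 0.9407 = 0.0593.
Summing over the partition,
P(D) = P(D|H1)·P(H1) + P(D|H2)·P(H2) + P(D|H3)·P(H3) + P(D|H4)·P(H4) + P(D|H5)·P(H5)
      = 0.2416·0.12 + 0.2199·0.06 + 0.1982·0.32 + 0.0593·0.29 + 0.1536·0.21
      = 0.028992 + 0.013194 + 0.063424 + 0.017197 + 0.032256 = 0.155063

0.1551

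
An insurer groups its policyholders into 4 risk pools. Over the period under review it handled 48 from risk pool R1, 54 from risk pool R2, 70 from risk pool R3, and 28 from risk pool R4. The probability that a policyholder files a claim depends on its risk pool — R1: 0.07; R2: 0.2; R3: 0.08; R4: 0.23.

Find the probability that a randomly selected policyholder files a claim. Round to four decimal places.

0.1310

Total: 48 + 54 + 70 + 28 = 200.
P(R1) = 48/200 = 0.24. P(R2) = 54/200 = 0.27. P(R3) = 70/200 = 0.35. P(R4) = 28/200 = 0.14.
P(C) = P(C|R1)·P(R1) + P(C|R2)·P(R2) + P(C|R3)·P(R3) + P(C|R4)·P(R4)
      = 0.07·0.24 + 0.2·0.27 + 0.08·0.35 + 0.23·0.14
      = 0.0168 + 0.054 + 0.028 + 0.0322 = 0.131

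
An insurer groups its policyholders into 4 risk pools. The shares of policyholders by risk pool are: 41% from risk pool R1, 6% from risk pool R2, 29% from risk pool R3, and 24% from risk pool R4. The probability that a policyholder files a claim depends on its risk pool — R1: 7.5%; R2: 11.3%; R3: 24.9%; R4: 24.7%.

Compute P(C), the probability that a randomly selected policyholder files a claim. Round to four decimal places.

0.1690

P(C) = P(C|R1)·P(R1) + P(C|R2)·P(R2) + P(C|R3)·P(R3) + P(C|R4)·P(R4)
      = 0.075·0.41 + 0.113·0.06 + 0.249·0.29 + 0.247·0.24
      = 0.03075 + 0.00678 + 0.07221 + 0.05928 = 0.16902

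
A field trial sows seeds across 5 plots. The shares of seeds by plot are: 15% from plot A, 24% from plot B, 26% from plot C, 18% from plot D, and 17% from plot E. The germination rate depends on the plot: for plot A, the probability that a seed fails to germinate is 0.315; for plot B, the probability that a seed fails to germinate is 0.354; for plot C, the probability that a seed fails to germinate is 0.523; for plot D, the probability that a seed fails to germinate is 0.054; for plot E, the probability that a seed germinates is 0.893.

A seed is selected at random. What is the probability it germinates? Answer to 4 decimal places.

P(G|A) = 1 − 0.315 = 0.685.
P(G|B) = 1 − 0.354 = 0.646.
P(G|C) = 1 − 0.523 = 0.477.
P(G|D) = 1 − 0.054 = 0.946.
P(G) = P(G|A)·P(A) + P(G|B)·P(B) + P(G|C)·P(C) + P(G|D)·P(D) + P(G|E)·P(E)
      = 0.685·0.15 + 0.646·0.24 + 0.477·0.26 + 0.946·0.18 + 0.893·0.17
      = 0.10275 + 0.15504 + 0.12402 + 0.17028 + 0.15181 = 0.7039

P(G) ≈ 0.7039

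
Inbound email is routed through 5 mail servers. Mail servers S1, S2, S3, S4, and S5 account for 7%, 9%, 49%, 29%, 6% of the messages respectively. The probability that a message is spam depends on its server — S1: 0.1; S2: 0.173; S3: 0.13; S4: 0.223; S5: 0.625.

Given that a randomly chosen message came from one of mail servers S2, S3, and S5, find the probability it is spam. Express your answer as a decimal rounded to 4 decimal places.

Let J = {S2, S3, S5}.
P(J) = 0.09 + 0.49 + 0.06 = 0.64.
P(S ∩ J) = 0.173·0.09 + 0.13·0.49 + 0.625·0.06 = 0.01557 + 0.0637 + 0.0375 = 0.11677.
P(S | J) = 0.11677 / 0.64 = 0.182453…

P(S|J) ≈ 0.1825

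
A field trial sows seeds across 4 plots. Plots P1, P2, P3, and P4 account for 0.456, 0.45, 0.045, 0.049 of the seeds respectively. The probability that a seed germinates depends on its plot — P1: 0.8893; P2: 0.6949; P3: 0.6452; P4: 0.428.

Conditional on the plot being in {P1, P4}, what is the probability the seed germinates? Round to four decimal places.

P(G|S) ≈ 0.8445

Let S = {P1, P4}.
P(S) = 0.456 + 0.049 = 0.505.
P(G ∩ S) = 0.8893·0.456 + 0.428·0.049 = 0.4055208 + 0.020972 = 0.4264928.
P(G | S) = 0.4264928 / 0.505 = 0.844540…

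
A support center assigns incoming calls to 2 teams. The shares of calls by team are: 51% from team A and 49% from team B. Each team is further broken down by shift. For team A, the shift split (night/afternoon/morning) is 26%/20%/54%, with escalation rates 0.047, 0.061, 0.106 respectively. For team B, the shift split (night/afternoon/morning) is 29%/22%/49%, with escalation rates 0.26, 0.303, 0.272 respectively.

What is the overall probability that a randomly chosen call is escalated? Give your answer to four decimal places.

P(E|A) = 0.26·0.047 + 0.2·0.061 + 0.54·0.106 = 0.01222 + 0.0122 + 0.05724 = 0.08166
P(E|B) = 0.29·0.26 + 0.22·0.303 + 0.49·0.272 = 0.0754 + 0.06666 + 0.13328 = 0.27534
By total probability over the outer partition,
P(E) = 0.51·0.08166 + 0.49·0.27534
      = 0.0416466 + 0.1349166 = 0.1765632

0.1766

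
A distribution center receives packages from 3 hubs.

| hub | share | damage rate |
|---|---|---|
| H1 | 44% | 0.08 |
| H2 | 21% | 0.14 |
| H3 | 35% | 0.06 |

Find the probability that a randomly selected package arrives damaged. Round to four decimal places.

P(D) = P(D|H1)·P(H1) + P(D|H2)·P(H2) + P(D|H3)·P(H3)
      = 0.08·0.44 + 0.14·0.21 + 0.06·0.35
      = 0.0352 + 0.0294 + 0.021 = 0.0856

P(D) ≈ 0.0856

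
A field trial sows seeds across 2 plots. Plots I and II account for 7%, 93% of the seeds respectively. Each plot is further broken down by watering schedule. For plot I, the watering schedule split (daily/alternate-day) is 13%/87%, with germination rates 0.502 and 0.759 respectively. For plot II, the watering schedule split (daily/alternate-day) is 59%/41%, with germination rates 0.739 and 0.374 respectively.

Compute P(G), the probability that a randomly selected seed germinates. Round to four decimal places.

0.5989

P(G|I) = 0.13·0.502 + 0.87·0.759 = 0.06526 + 0.66033 = 0.72559
P(G|II) = 0.59·0.739 + 0.41·0.374 = 0.43601 + 0.15334 = 0.58935
Then overall,
P(G) = 0.07·0.72559 + 0.93·0.58935
      = 0.0507913 + 0.5480955 = 0.5988868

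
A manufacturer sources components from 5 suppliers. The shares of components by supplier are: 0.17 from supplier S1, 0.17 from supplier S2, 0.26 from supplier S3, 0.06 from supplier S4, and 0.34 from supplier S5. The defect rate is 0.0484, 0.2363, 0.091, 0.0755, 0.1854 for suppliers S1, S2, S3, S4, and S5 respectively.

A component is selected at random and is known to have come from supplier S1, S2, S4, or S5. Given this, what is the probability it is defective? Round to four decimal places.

P(D|S) ≈ 0.1567

Let S = {S1, S2, S4, S5}.
P(S) = 0.17 + 0.17 + 0.06 + 0.34 = 0.74.
P(D ∩ S) = 0.0484·0.17 + 0.2363·0.17 + 0.0755·0.06 + 0.1854·0.34 = 0.008228 + 0.040171 + 0.00453 + 0.063036 = 0.115965.
P(D | S) = 0.115965 / 0.74 = 0.156709…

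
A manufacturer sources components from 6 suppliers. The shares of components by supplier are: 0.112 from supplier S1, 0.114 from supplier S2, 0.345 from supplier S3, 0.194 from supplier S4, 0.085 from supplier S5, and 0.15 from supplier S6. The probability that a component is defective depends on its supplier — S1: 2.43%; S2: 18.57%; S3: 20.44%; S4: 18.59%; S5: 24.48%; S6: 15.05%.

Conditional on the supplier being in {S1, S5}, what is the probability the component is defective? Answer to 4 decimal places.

P(D|S) ≈ 0.1194

Let S = {S1, S5}.
P(S) = 0.112 + 0.085 = 0.197.
P(D ∩ S) = 0.0243·0.112 + 0.2448·0.085 = 0.0027216 + 0.020808 = 0.0235296.
P(D | S) = 0.0235296 / 0.197 = 0.119440…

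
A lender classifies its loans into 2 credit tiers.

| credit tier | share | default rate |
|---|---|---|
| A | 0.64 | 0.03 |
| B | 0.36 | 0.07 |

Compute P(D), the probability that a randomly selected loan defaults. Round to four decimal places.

P(D) ≈ 0.0444

By the law of total probability,
P(D) = P(D|A)·P(A) + P(D|B)·P(B)
      = 0.03·0.64 + 0.07·0.36
      = 0.0192 + 0.0252 = 0.0444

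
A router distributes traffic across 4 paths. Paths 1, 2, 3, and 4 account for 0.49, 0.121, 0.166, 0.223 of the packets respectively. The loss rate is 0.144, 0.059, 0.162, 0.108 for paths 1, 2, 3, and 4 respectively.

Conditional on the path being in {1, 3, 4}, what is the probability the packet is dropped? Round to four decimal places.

Let S = {1, 3, 4}.
P(S) = 0.49 + 0.166 + 0.223 = 0.879.
P(L ∩ S) = 0.144·0.49 + 0.162·0.166 + 0.108·0.223 = 0.07056 + 0.026892 + 0.024084 = 0.121536.
P(L | S) = 0.121536 / 0.879 = 0.138266…

P(L|S) ≈ 0.1383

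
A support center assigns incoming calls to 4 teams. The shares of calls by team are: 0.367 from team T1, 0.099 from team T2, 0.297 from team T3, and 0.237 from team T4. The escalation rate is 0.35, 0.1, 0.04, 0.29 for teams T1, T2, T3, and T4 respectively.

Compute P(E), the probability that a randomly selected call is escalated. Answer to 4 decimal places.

P(E) = P(E|T1)·P(T1) + P(E|T2)·P(T2) + P(E|T3)·P(T3) + P(E|T4)·P(T4)
      = 0.35·0.367 + 0.1·0.099 + 0.04·0.297 + 0.29·0.237
      = 0.12845 + 0.0099 + 0.01188 + 0.06873 = 0.21896

P(E) ≈ 0.2190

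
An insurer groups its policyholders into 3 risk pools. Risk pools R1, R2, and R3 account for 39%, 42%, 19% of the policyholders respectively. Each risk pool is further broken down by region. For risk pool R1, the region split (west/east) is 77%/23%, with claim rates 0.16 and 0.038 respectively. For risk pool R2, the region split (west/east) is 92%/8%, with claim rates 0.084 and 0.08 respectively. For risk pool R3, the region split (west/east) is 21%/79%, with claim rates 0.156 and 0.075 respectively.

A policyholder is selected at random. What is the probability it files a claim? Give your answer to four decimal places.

0.1041

P(C|R1) = 0.77·0.16 + 0.23·0.038 = 0.1232 + 0.00874 = 0.13194
P(C|R2) = 0.92·0.084 + 0.08·0.08 = 0.07728 + 0.0064 = 0.08368
P(C|R3) = 0.21·0.156 + 0.79·0.075 = 0.03276 + 0.05925 = 0.09201
By total probability over the outer partition,
P(C) = 0.39·0.13194 + 0.42·0.08368 + 0.19·0.09201
      = 0.0514566 + 0.0351456 + 0.0174819 = 0.1040841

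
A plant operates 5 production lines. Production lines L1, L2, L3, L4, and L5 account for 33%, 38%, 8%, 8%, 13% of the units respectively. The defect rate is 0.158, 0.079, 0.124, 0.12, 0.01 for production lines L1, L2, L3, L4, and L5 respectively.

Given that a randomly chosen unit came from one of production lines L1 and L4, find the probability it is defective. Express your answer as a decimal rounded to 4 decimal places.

Let S = {L1, L4}.
P(S) = 0.33 + 0.08 = 0.41.
P(D ∩ S) = 0.158·0.33 + 0.12·0.08 = 0.05214 + 0.0096 = 0.06174.
P(D | S) = 0.06174 / 0.41 = 0.150585…

0.1506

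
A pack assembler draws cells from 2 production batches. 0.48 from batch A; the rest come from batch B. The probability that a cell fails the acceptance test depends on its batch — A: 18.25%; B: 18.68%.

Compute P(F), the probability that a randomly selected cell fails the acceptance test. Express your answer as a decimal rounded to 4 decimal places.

P(B) = 1 − (0.48) = 0.52.
P(F) = P(F|A)·P(A) + P(F|B)·P(B)
      = 0.1825·0.48 + 0.1868·0.52
      = 0.0876 + 0.097136 = 0.184736

P(F) ≈ 0.1847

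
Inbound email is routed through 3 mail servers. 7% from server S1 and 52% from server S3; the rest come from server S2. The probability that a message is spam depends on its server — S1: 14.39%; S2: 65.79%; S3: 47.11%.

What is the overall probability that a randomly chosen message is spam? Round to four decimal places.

0.5248

P(S2) = 1 − (0.07 + 0.52) = 0.41.
By the law of total probability,
P(S) = P(S|S1)·P(S1) + P(S|S2)·P(S2) + P(S|S3)·P(S3)
      = 0.1439·0.07 + 0.6579·0.41 + 0.4711·0.52
      = 0.010073 + 0.269739 + 0.244972 = 0.524784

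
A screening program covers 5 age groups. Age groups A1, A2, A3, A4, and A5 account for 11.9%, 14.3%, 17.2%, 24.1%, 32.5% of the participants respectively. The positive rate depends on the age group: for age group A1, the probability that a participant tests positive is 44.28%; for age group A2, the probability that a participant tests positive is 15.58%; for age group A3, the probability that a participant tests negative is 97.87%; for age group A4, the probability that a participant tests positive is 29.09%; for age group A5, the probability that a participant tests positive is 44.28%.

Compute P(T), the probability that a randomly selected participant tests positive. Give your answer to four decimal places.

0.2927

P(T|A3) = 1 − 0.9787 = 0.0213.
P(T) = P(T|A1)·P(A1) + P(T|A2)·P(A2) + P(T|A3)·P(A3) + P(T|A4)·P(A4) + P(T|A5)·P(A5)
      = 0.4428·0.119 + 0.1558·0.143 + 0.0213·0.172 + 0.2909·0.241 + 0.4428·0.325
      = 0.0526932 + 0.0222794 + 0.0036636 + 0.0701069 + 0.14391 = 0.2926531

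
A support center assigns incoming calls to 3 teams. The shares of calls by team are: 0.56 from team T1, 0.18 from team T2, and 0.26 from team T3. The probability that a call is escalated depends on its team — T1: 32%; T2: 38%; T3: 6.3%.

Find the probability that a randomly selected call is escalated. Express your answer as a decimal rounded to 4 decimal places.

0.2640

P(E) = P(E|T1)·P(T1) + P(E|T2)·P(T2) + P(E|T3)·P(T3)
      = 0.32·0.56 + 0.38·0.18 + 0.063·0.26
      = 0.1792 + 0.0684 + 0.01638 = 0.26398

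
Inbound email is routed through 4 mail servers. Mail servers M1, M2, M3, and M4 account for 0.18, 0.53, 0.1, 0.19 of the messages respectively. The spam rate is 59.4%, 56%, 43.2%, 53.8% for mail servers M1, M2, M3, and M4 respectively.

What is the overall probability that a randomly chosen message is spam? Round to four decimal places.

By the law of total probability,
P(S) = P(S|M1)·P(M1) + P(S|M2)·P(M2) + P(S|M3)·P(M3) + P(S|M4)·P(M4)
      = 0.594·0.18 + 0.56·0.53 + 0.432·0.1 + 0.538·0.19
      = 0.10692 + 0.2968 + 0.0432 + 0.10222 = 0.54914

P(S) ≈ 0.5491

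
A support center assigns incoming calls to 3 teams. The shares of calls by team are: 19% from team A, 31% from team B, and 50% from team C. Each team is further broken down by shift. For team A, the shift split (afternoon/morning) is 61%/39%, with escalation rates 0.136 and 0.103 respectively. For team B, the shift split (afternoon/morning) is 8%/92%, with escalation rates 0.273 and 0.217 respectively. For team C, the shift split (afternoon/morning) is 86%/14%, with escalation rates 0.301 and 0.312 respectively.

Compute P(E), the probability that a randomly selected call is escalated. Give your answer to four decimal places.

P(E) ≈ 0.2433

P(E|A) = 0.61·0.136 + 0.39·0.103 = 0.08296 + 0.04017 = 0.12313
P(E|B) = 0.08·0.273 + 0.92·0.217 = 0.02184 + 0.19964 = 0.22148
P(E|C) = 0.86·0.301 + 0.14·0.312 = 0.25886 + 0.04368 = 0.30254
Then overall,
P(E) = 0.19·0.12313 + 0.31·0.22148 + 0.5·0.30254
      = 0.0233947 + 0.0686588 + 0.15127 = 0.2433235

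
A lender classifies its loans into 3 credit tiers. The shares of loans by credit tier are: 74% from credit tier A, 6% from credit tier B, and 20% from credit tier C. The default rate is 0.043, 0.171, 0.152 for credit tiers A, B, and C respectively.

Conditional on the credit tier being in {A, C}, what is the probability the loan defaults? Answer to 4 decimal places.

P(D|S) ≈ 0.0662

Let S = {A, C}.
P(S) = 0.74 + 0.2 = 0.94.
P(D ∩ S) = 0.043·0.74 + 0.152·0.2 = 0.03182 + 0.0304 = 0.06222.
P(D | S) = 0.06222 / 0.94 = 0.066191…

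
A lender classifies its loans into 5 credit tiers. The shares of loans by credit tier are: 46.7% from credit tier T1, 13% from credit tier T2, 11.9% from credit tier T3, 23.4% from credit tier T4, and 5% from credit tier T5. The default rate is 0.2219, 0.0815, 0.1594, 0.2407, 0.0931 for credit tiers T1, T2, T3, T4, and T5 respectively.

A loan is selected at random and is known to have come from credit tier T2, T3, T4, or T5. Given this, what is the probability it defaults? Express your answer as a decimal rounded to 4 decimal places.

0.1699

Let S = {T2, T3, T4, T5}.
P(S) = 0.13 + 0.119 + 0.234 + 0.05 = 0.533.
P(D ∩ S) = 0.0815·0.13 + 0.1594·0.119 + 0.2407·0.234 + 0.0931·0.05 = 0.010595 + 0.0189686 + 0.0563238 + 0.004655 = 0.0905424.
P(D | S) = 0.0905424 / 0.533 = 0.169873…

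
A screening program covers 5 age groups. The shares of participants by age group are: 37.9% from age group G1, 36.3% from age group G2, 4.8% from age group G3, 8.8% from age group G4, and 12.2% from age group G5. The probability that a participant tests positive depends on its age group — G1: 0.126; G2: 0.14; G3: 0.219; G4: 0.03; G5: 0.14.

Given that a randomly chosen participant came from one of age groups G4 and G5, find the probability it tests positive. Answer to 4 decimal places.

0.0939

Let S = {G4, G5}.
P(S) = 0.088 + 0.122 = 0.21.
P(T ∩ S) = 0.03·0.088 + 0.14·0.122 = 0.00264 + 0.01708 = 0.01972.
P(T | S) = 0.01972 / 0.21 = 0.093905…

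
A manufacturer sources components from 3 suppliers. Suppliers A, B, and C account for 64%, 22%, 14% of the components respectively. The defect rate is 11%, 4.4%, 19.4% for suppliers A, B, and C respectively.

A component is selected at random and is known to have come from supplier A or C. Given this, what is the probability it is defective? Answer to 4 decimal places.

P(D|S) ≈ 0.1251

Let S = {A, C}.
P(S) = 0.64 + 0.14 = 0.78.
P(D ∩ S) = 0.11·0.64 + 0.194·0.14 = 0.0704 + 0.02716 = 0.09756.
P(D | S) = 0.09756 / 0.78 = 0.125077…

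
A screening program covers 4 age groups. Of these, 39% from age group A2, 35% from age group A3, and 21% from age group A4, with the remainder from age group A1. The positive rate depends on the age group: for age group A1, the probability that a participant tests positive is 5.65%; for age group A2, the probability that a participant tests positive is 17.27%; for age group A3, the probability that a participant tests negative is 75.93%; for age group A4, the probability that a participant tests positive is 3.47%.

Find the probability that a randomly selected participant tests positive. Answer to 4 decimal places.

P(A1) = 1 − (0.39 + 0.35 + 0.21) = 0.05.
P(T|A3) = 1 − 0.7593 = 0.2407.
P(T) = P(T|A1)·P(A1) + P(T|A2)·P(A2) + P(T|A3)·P(A3) + P(T|A4)·P(A4)
      = 0.0565·0.05 + 0.1727·0.39 + 0.2407·0.35 + 0.0347·0.21
      = 0.002825 + 0.067353 + 0.084245 + 0.007287 = 0.16171

0.1617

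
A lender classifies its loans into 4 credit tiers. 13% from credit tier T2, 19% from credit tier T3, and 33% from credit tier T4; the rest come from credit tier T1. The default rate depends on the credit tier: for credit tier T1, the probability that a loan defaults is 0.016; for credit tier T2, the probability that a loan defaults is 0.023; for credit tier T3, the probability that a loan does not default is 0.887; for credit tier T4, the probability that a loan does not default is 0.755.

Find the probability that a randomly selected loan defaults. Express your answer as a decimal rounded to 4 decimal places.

P(D) ≈ 0.1109

P(T1) = 1 − (0.13 + 0.19 + 0.33) = 0.35.
P(D|T3) = 1 − 0.887 = 0.113.
P(D|T4) = 1 − 0.755 = 0.245.
P(D) = P(D|T1)·P(T1) + P(D|T2)·P(T2) + P(D|T3)·P(T3) + P(D|T4)·P(T4)
      = 0.016·0.35 + 0.023·0.13 + 0.113·0.19 + 0.245·0.33
      = 0.0056 + 0.00299 + 0.02147 + 0.08085 = 0.11091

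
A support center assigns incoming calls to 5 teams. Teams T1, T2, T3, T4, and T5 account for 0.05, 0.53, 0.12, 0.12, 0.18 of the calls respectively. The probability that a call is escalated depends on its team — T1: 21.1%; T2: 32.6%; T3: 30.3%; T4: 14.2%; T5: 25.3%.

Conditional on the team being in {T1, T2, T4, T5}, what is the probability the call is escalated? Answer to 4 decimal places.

Let S = {T1, T2, T4, T5}.
P(S) = 0.05 + 0.53 + 0.12 + 0.18 = 0.88.
P(E ∩ S) = 0.211·0.05 + 0.326·0.53 + 0.142·0.12 + 0.253·0.18 = 0.01055 + 0.17278 + 0.01704 + 0.04554 = 0.24591.
P(E | S) = 0.24591 / 0.88 = 0.279443…

P(E|S) ≈ 0.2794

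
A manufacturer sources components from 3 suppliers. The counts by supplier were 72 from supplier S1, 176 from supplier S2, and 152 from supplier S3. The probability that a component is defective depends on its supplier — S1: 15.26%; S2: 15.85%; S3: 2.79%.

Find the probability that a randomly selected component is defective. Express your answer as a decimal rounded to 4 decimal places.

Total: 72 + 176 + 152 = 400.
P(S1) = 72/400 = 0.18. P(S2) = 176/400 = 0.44. P(S3) = 152/400 = 0.38.
P(D) = P(D|S1)·P(S1) + P(D|S2)·P(S2) + P(D|S3)·P(S3)
      = 0.1526·0.18 + 0.1585·0.44 + 0.0279·0.38
      = 0.027468 + 0.06974 + 0.010602 = 0.10781

0.1078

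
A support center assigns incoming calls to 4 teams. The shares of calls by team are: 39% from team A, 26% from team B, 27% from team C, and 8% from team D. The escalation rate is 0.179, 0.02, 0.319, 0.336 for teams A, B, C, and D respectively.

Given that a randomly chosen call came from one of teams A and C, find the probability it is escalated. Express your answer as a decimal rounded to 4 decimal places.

P(E|S) ≈ 0.2363

Let S = {A, C}.
P(S) = 0.39 + 0.27 = 0.66.
P(E ∩ S) = 0.179·0.39 + 0.319·0.27 = 0.06981 + 0.08613 = 0.15594.
P(E | S) = 0.15594 / 0.66 = 0.236273…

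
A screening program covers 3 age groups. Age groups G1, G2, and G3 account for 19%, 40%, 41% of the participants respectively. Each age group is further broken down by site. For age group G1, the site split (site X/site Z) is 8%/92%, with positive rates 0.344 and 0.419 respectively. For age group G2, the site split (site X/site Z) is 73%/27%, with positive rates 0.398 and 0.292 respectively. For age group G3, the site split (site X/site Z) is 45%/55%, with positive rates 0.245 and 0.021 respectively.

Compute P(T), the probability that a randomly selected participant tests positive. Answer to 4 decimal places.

P(T|G1) = 0.08·0.344 + 0.92·0.419 = 0.02752 + 0.38548 = 0.413
P(T|G2) = 0.73·0.398 + 0.27·0.292 = 0.29054 + 0.07884 = 0.36938
P(T|G3) = 0.45·0.245 + 0.55·0.021 = 0.11025 + 0.01155 = 0.1218
Then overall,
P(T) = 0.19·0.413 + 0.4·0.36938 + 0.41·0.1218
      = 0.07847 + 0.147752 + 0.049938 = 0.27616

P(T) ≈ 0.2762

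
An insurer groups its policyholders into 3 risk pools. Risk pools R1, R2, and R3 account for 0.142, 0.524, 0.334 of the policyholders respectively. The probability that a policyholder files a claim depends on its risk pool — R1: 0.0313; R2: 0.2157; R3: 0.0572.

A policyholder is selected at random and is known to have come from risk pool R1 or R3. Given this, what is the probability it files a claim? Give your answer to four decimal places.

Let S = {R1, R3}.
P(S) = 0.142 + 0.334 = 0.476.
P(C ∩ S) = 0.0313·0.142 + 0.0572·0.334 = 0.0044446 + 0.0191048 = 0.0235494.
P(C | S) = 0.0235494 / 0.476 = 0.049474…

0.0495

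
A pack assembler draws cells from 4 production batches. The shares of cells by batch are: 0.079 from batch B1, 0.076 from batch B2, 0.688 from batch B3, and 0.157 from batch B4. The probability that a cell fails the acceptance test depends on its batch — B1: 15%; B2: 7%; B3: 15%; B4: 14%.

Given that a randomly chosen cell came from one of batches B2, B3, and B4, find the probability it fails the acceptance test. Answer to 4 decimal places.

0.1417

Let S = {B2, B3, B4}.
P(S) = 0.076 + 0.688 + 0.157 = 0.921.
P(F ∩ S) = 0.07·0.076 + 0.15·0.688 + 0.14·0.157 = 0.00532 + 0.1032 + 0.02198 = 0.1305.
P(F | S) = 0.1305 / 0.921 = 0.141694…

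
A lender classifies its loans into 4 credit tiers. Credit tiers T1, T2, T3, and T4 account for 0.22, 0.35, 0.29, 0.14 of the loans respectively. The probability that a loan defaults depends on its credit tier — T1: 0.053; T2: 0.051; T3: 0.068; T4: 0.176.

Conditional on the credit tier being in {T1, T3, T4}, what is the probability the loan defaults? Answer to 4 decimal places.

P(D|S) ≈ 0.0862

Let S = {T1, T3, T4}.
P(S) = 0.22 + 0.29 + 0.14 = 0.65.
P(D ∩ S) = 0.053·0.22 + 0.068·0.29 + 0.176·0.14 = 0.01166 + 0.01972 + 0.02464 = 0.05602.
P(D | S) = 0.05602 / 0.65 = 0.086185…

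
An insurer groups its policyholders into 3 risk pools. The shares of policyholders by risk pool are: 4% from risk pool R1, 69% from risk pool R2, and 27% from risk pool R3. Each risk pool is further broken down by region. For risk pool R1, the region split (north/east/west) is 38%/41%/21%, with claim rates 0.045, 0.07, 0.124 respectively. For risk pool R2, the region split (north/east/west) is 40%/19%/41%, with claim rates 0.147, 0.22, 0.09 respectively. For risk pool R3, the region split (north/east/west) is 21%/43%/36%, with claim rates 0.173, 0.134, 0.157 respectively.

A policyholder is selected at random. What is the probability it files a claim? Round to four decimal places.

P(C) ≈ 0.1384

P(C|R1) = 0.38·0.045 + 0.41·0.07 + 0.21·0.124 = 0.0171 + 0.0287 + 0.02604 = 0.07184
P(C|R2) = 0.4·0.147 + 0.19·0.22 + 0.41·0.09 = 0.0588 + 0.0418 + 0.0369 = 0.1375
P(C|R3) = 0.21·0.173 + 0.43·0.134 + 0.36·0.157 = 0.03633 + 0.05762 + 0.05652 = 0.15047
Then overall,
P(C) = 0.04·0.07184 + 0.69·0.1375 + 0.27·0.15047
      = 0.0028736 + 0.094875 + 0.0406269 = 0.1383755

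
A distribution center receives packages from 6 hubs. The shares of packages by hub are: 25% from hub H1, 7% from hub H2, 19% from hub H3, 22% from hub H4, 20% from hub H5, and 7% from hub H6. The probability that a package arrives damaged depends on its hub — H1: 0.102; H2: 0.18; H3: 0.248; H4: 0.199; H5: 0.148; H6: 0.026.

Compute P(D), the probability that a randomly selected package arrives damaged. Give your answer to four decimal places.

0.1604

P(D) = P(D|H1)·P(H1) + P(D|H2)·P(H2) + P(D|H3)·P(H3) + P(D|H4)·P(H4) + P(D|H5)·P(H5) + P(D|H6)·P(H6)
      = 0.102·0.25 + 0.18·0.07 + 0.248·0.19 + 0.199·0.22 + 0.148·0.2 + 0.026·0.07
      = 0.0255 + 0.0126 + 0.04712 + 0.04378 + 0.0296 + 0.00182 = 0.16042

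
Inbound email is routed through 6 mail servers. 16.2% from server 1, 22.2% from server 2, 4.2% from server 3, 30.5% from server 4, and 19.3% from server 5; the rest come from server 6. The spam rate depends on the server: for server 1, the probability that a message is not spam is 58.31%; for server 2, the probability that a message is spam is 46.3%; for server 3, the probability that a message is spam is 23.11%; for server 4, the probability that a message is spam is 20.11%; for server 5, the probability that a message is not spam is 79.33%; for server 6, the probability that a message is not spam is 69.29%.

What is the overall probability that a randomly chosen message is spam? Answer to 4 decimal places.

0.3046

P(6) = 1 − (0.162 + 0.222 + 0.042 + 0.305 + 0.193) = 0.076.
P(S|1) = 1 − 0.5831 = 0.4169.
P(S|5) = 1 − 0.7933 = 0.2067.
P(S|6) = 1 − 0.6929 = 0.3071.
Using total probability over the partition,
P(S) = P(S|1)·P(1) + P(S|2)·P(2) + P(S|3)·P(3) + P(S|4)·P(4) + P(S|5)·P(5) + P(S|6)·P(6)
      = 0.4169·0.162 + 0.463·0.222 + 0.2311·0.042 + 0.2011·0.305 + 0.2067·0.193 + 0.3071·0.076
      = 0.0675378 + 0.102786 + 0.0097062 + 0.0613355 + 0.0398931 + 0.0233396 = 0.3045982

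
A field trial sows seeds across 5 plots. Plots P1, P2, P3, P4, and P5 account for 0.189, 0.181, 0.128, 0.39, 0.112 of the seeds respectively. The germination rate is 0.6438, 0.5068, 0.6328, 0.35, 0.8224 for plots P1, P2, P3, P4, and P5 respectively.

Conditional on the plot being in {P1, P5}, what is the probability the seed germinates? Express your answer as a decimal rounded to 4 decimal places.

Let S = {P1, P5}.
P(S) = 0.189 + 0.112 = 0.301.
P(G ∩ S) = 0.6438·0.189 + 0.8224·0.112 = 0.1216782 + 0.0921088 = 0.213787.
P(G | S) = 0.213787 / 0.301 = 0.710256…

P(G|S) ≈ 0.7103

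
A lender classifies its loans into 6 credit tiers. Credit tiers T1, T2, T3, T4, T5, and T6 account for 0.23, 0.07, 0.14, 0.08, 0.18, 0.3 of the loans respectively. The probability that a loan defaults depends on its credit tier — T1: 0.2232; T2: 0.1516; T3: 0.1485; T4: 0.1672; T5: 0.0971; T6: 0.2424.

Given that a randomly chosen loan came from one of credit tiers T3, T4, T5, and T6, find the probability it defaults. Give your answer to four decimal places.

Let S = {T3, T4, T5, T6}.
P(S) = 0.14 + 0.08 + 0.18 + 0.3 = 0.7.
P(D ∩ S) = 0.1485·0.14 + 0.1672·0.08 + 0.0971·0.18 + 0.2424·0.3 = 0.02079 + 0.013376 + 0.017478 + 0.07272 = 0.124364.
P(D | S) = 0.124364 / 0.7 = 0.177663…

0.1777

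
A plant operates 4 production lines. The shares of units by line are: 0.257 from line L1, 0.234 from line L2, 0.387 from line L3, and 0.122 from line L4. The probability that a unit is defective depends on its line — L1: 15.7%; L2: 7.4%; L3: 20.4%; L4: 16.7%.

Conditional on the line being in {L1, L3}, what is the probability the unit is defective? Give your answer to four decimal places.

Let S = {L1, L3}.
P(S) = 0.257 + 0.387 = 0.644.
P(D ∩ S) = 0.157·0.257 + 0.204·0.387 = 0.040349 + 0.078948 = 0.119297.
P(D | S) = 0.119297 / 0.644 = 0.185244…

0.1852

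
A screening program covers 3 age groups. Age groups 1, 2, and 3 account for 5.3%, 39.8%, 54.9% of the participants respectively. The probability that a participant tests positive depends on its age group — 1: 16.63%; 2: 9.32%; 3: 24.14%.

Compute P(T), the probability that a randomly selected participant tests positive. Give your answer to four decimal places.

P(T) ≈ 0.1784

Summing over the partition,
P(T) = P(T|1)·P(1) + P(T|2)·P(2) + P(T|3)·P(3)
      = 0.1663·0.053 + 0.0932·0.398 + 0.2414·0.549
      = 0.0088139 + 0.0370936 + 0.1325286 = 0.1784361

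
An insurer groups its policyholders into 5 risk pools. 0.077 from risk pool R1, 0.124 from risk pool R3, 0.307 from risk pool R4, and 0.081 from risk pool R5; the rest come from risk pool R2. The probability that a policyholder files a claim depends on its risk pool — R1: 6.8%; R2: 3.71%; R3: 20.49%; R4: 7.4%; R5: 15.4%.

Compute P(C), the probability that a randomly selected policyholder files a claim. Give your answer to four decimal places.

P(R2) = 1 − (0.077 + 0.124 + 0.307 + 0.081) = 0.411.
By the law of total probability,
P(C) = P(C|R1)·P(R1) + P(C|R2)·P(R2) + P(C|R3)·P(R3) + P(C|R4)·P(R4) + P(C|R5)·P(R5)
      = 0.068·0.077 + 0.0371·0.411 + 0.2049·0.124 + 0.074·0.307 + 0.154·0.081
      = 0.005236 + 0.0152481 + 0.0254076 + 0.022718 + 0.012474 = 0.0810837

0.0811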